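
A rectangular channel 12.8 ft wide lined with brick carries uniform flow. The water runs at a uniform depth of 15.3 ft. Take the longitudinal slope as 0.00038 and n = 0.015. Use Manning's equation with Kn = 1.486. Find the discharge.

Flow area A = b·y = 12.8 × 15.3 = 195.8 ft². Wetted perimeter P = b + 2y = 12.8 + 2×15.3 = 43.4 ft.
Hydraulic radius R = A/P = 195.8/43.4 = 4.512 ft.
Manning's equation: Q = (1.486/n) A R^(2/3) S^(1/2) = (1.486/0.015) × 195.8 × 4.512^(2/3) × 0.00038^(1/2) = 1030 ft³/s.

Q = 1030 ft³/s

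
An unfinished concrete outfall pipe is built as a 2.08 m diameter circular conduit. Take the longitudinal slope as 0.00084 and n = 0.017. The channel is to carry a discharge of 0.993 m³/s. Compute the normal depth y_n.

y_n = 0.731 m

Manning's equation rearranged: A R^(2/3) = nQ / (1·√S) = 0.017 × 0.993 / (√0.00084) = 0.5824.
Trying y = 0.907 m: A R^(2/3) = 0.8655 — high.
Trying y = 0.55 m: A R^(2/3) = 0.3363 — low.
Trying y = 0.731 m: A R^(2/3) = 0.5822 — close enough.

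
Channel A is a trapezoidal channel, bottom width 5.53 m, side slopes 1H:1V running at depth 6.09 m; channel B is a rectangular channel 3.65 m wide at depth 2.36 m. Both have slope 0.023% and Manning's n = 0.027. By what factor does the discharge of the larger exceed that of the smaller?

17.2

Channel A: With bottom width b = 5.53 m and side slope z = 1: A = (b + zy)y = (5.53 + 1×6.09)×6.09 = 70.77 m²; P = b + 2y√(1+z²) = 5.53 + 2×6.09×1.414 = 22.76 m. Hydraulic radius R = A/P = 70.77/22.76 = 3.11 m. Q_A = (1/0.027)·70.77·3.11^(2/3)·√0.00023 = 84.69 m³/s.
Channel B: Flow area A = b·y = 3.65 × 2.36 = 8.614 m². Wetted perimeter P = b + 2y = 3.65 + 2×2.36 = 8.37 m. Hydraulic radius R = A/P = 8.614/8.37 = 1.029 m. Q_B = (1/0.027)·8.614·1.029^(2/3)·√0.00023 = 4.932 m³/s.
The larger discharge is 84.69 m³/s and the smaller is 4.932 m³/s; the ratio is 17.2.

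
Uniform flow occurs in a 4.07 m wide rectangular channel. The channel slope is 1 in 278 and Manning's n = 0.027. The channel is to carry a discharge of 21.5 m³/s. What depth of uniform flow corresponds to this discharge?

Manning's equation rearranged: A R^(2/3) = nQ / (1·√S) = 0.027 × 21.5 / (√0.003597) = 9.679.
At y = 2.73 m: A R^(2/3) = 12.31 — too large.
At y = 1.7 m: A R^(2/3) = 6.574 — too small.
At y = 2.27 m: A R^(2/3) = 9.683 — ≈ 9.679.

y_n = 2.27 m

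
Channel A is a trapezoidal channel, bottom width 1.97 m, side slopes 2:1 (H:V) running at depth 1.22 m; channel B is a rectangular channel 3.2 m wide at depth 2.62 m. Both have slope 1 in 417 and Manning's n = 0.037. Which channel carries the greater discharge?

Channel A: With bottom width b = 1.97 m and side slope z = 2: A = (b + zy)y = (1.97 + 2×1.22)×1.22 = 5.38 m²; P = b + 2y√(1+z²) = 1.97 + 2×1.22×2.236 = 7.426 m. Hydraulic radius R = A/P = 5.38/7.426 = 0.7245 m. Q_A = (1/0.037)·5.38·0.7245^(2/3)·√0.002398 = 5.744 m³/s.
Channel B: Flow area A = b·y = 3.2 × 2.62 = 8.384 m². Wetted perimeter P = b + 2y = 3.2 + 2×2.62 = 8.44 m. Hydraulic radius R = A/P = 8.384/8.44 = 0.9934 m. Q_B = (1/0.037)·8.384·0.9934^(2/3)·√0.002398 = 11.05 m³/s.
Q_A = 5.744 m³/s vs Q_B = 11.05 m³/s, so channel B carries more.

channel B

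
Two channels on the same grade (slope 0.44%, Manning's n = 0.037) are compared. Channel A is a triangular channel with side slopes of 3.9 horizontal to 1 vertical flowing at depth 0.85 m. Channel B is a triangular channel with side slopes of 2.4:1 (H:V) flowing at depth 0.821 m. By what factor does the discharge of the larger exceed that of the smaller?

Channel A: For a triangular section with side slope z = 3.9: A = zy² = 3.9×0.85² = 2.818 m²; P = 2y√(1+z²) = 2×0.85×4.026 = 6.844 m. Hydraulic radius R = A/P = 2.818/6.844 = 0.4117 m. Q_A = (1/0.037)·2.818·0.4117^(2/3)·√0.0044 = 2.796 m³/s.
Channel B: For a triangular section with side slope z = 2.4: A = zy² = 2.4×0.821² = 1.618 m²; P = 2y√(1+z²) = 2×0.821×2.6 = 4.269 m. Hydraulic radius R = A/P = 1.618/4.269 = 0.3789 m. Q_B = (1/0.037)·1.618·0.3789^(2/3)·√0.0044 = 1.519 m³/s.
The larger discharge is 2.796 m³/s and the smaller is 1.519 m³/s; the ratio is 1.84.

1.84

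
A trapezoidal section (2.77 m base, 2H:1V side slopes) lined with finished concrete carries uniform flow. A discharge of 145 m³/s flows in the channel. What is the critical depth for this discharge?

At critical depth, Q² T / (g A³) = 1, i.e. A³/T = Q²/g = 145²/9.81 = 2143.
At y = 3.86 m: A³/T = 3646 — too large.
At y = 2.48 m: A³/T = 555.2 — too small.
At y = 3.41 m: A³/T = 2131 — matches.

y_c = 3.41 m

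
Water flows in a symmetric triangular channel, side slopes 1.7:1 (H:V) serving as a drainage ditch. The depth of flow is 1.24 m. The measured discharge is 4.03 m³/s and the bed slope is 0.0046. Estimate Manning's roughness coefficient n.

For a triangular section with side slope z = 1.7: A = zy² = 1.7×1.24² = 2.614 m²; P = 2y√(1+z²) = 2×1.24×1.972 = 4.891 m.
Hydraulic radius R = A/P = 2.614/4.891 = 0.5344 m.
Rearranging Manning's equation: n = (1/Q) A R^(2/3) S^(1/2) = (1/4.03) × 2.614 × 0.5344^(2/3) × √0.0046 = 0.029.

n = 0.029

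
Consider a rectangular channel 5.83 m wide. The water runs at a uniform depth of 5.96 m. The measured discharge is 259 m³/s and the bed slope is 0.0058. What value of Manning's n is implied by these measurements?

Flow area A = b·y = 5.83 × 5.96 = 34.75 m². Wetted perimeter P = b + 2y = 5.83 + 2×5.96 = 17.75 m.
Hydraulic radius R = A/P = 34.75/17.75 = 1.958 m.
Rearranging Manning's equation: n = (1/Q) A R^(2/3) S^(1/2) = (1/259) × 34.75 × 1.958^(2/3) × √0.0058 = 0.016.

n = 0.016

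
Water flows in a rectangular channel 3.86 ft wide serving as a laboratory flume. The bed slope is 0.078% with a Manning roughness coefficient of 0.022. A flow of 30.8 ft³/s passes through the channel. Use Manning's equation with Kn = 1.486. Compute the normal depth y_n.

y_n = 3.63 ft

Manning's equation rearranged: A R^(2/3) = nQ / (1.486·√S) = 0.022 × 30.8 / (1.486 × √0.00078) = 16.33.
Trying y = 2.69 ft: A R^(2/3) = 11.22 — too small.
Trying y = 3.63 ft: A R^(2/3) = 16.35 — close enough.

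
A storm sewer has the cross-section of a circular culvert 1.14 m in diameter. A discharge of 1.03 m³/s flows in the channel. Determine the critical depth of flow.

y_c = 0.559 m

At critical depth, Q² T / (g A³) = 1, i.e. A³/T = Q²/g = 1.03²/9.81 = 0.1081.
Trying y = 0.391 m: A³/T = 0.02744 — low.
Trying y = 0.673 m: A³/T = 0.22 — high.
Trying y = 0.559 m: A³/T = 0.1082 — close enough.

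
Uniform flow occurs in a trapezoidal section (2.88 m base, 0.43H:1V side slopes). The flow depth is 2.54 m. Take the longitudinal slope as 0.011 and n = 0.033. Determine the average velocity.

V = 3.59 m/s

With bottom width b = 2.88 m and side slope z = 0.43: A = (b + zy)y = (2.88 + 0.43×2.54)×2.54 = 10.09 m²; P = b + 2y√(1+z²) = 2.88 + 2×2.54×1.089 = 8.41 m.
Hydraulic radius R = A/P = 10.09/8.41 = 1.2 m.
From Manning's equation, V = (1/n) R^(2/3) S^(1/2) = (1/0.033) × 1.2^(2/3) × 0.011^(1/2) = 3.59 m/s.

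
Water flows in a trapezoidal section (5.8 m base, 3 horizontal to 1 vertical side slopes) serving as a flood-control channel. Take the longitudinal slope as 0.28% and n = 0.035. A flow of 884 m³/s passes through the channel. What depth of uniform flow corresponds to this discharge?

Manning's equation rearranged: A R^(2/3) = nQ / (1·√S) = 0.035 × 884 / (√0.0028) = 584.7.
Try y = 9.87 m: A R^(2/3) = 1039 — over.
Try y = 7.79 m: A R^(2/3) = 584.6 — ≈ 584.7.

y_n = 7.79 m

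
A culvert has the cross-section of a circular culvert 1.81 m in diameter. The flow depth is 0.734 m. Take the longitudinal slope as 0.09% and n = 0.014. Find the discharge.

For a circular section of diameter D = 1.81 m at depth y = 0.734 m, the central angle is θ = 2 arccos(1 − 2y/D) = 2.761 rad. Then A = (D²/8)(θ − sin θ) = 0.9789 m² and P = Dθ/2 = 2.499 m.
Hydraulic radius R = A/P = 0.9789/2.499 = 0.3917 m.
Manning's equation: Q = (1/n) A R^(2/3) S^(1/2) = (1/0.014) × 0.9789 × 0.3917^(2/3) × 0.0009^(1/2) = 1.12 m³/s.

Q = 1.12 m³/s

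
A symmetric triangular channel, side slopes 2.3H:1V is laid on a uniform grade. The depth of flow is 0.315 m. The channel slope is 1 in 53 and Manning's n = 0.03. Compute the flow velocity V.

For a triangular section with side slope z = 2.3: A = zy² = 2.3×0.315² = 0.2282 m²; P = 2y√(1+z²) = 2×0.315×2.508 = 1.58 m.
Hydraulic radius R = A/P = 0.2282/1.58 = 0.1444 m.
From Manning's equation, V = (1/n) R^(2/3) S^(1/2) = (1/0.03) × 0.1444^(2/3) × 0.01887^(1/2) = 1.26 m/s.

V = 1.26 m/s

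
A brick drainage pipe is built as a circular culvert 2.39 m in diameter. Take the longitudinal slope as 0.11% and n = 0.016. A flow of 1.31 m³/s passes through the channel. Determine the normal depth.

Manning's equation rearranged: A R^(2/3) = nQ / (1·√S) = 0.016 × 1.31 / (√0.0011) = 0.632.
Try y = 0.864 m: A R^(2/3) = 0.8893 — over.
Try y = 0.722 m: A R^(2/3) = 0.6317 — close enough.

y_n = 0.722 m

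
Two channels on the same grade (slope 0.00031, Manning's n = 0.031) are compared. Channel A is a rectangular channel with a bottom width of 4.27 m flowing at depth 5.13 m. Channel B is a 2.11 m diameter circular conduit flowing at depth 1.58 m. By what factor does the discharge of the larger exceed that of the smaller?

Channel A: Flow area A = b·y = 4.27 × 5.13 = 21.91 m². Wetted perimeter P = b + 2y = 4.27 + 2×5.13 = 14.53 m. Hydraulic radius R = A/P = 21.91/14.53 = 1.508 m. Q_A = (1/0.031)·21.91·1.508^(2/3)·√0.00031 = 16.36 m³/s.
Channel B: For a circular section of diameter D = 2.11 m at depth y = 1.58 m, the central angle is θ = 2 arccos(1 − 2y/D) = 4.183 rad. Then A = (D²/8)(θ − sin θ) = 2.808 m² and P = Dθ/2 = 4.413 m. Hydraulic radius R = A/P = 2.808/4.413 = 0.6364 m. Q_B = (1/0.031)·2.808·0.6364^(2/3)·√0.00031 = 1.18 m³/s.
The larger discharge is 16.36 m³/s and the smaller is 1.18 m³/s; the ratio is 13.9.

13.9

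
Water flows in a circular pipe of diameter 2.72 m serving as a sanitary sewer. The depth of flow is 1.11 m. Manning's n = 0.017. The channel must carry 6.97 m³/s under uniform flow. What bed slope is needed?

S = 0.00569

For a circular section of diameter D = 2.72 m at depth y = 1.11 m, the central angle is θ = 2 arccos(1 − 2y/D) = 2.772 rad. Then A = (D²/8)(θ − sin θ) = 2.229 m² and P = Dθ/2 = 3.77 m.
Hydraulic radius R = A/P = 2.229/3.77 = 0.5913 m.
From Manning's equation, S = [nQ / (1 A R^(2/3))]² = [0.017 × 6.97 / (1 × 2.229 × 0.5913^(2/3))]² = 0.00569.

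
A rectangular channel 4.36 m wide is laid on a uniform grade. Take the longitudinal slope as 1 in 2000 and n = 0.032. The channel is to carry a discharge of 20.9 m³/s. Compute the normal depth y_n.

Manning's equation rearranged: A R^(2/3) = nQ / (1·√S) = 0.032 × 20.9 / (√0.0005) = 29.91.
Trying y = 5.87 m: A R^(2/3) = 34.86 — too large.
Trying y = 4.3 m: A R^(2/3) = 23.98 — too small.
Trying y = 5.16 m: A R^(2/3) = 29.9 — matches.

y_n = 5.16 m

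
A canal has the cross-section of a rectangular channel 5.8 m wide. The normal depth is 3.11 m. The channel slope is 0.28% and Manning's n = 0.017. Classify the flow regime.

Flow area A = b·y = 5.8 × 3.11 = 18.04 m². Wetted perimeter P = b + 2y = 5.8 + 2×3.11 = 12.02 m.
Hydraulic radius R = A/P = 18.04/12.02 = 1.501 m.
V = (1/n) R^(2/3) √S = (1/0.017) × 1.501^(2/3) × √0.0028 = 4.08 m/s. Hydraulic depth D_h = A/T = 18.04/5.8 = 3.11 m.
Froude number Fr = V/√(g·D_h) = 4.08/√(9.81×3.11) = 0.739, which is less than 1, so the flow is subcritical.

subcritical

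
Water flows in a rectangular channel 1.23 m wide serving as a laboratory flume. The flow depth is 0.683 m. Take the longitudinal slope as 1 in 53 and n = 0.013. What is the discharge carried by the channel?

Q = 4.18 m³/s

Flow area A = b·y = 1.23 × 0.683 = 0.8401 m². Wetted perimeter P = b + 2y = 1.23 + 2×0.683 = 2.596 m.
Hydraulic radius R = A/P = 0.8401/2.596 = 0.3236 m.
Manning's equation: Q = (1/n) A R^(2/3) S^(1/2) = (1/0.013) × 0.8401 × 0.3236^(2/3) × 0.01887^(1/2) = 4.18 m³/s.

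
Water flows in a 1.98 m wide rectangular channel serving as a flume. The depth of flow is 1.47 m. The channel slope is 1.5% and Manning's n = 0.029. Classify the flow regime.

subcritical

Flow area A = b·y = 1.98 × 1.47 = 2.911 m². Wetted perimeter P = b + 2y = 1.98 + 2×1.47 = 4.92 m.
Hydraulic radius R = A/P = 2.911/4.92 = 0.5916 m.
V = (1/n) R^(2/3) √S = (1/0.029) × 0.5916^(2/3) × √0.015 = 2.976 m/s. Hydraulic depth D_h = A/T = 2.911/1.98 = 1.47 m.
Froude number Fr = V/√(g·D_h) = 2.976/√(9.81×1.47) = 0.784, which is less than 1, so the flow is subcritical.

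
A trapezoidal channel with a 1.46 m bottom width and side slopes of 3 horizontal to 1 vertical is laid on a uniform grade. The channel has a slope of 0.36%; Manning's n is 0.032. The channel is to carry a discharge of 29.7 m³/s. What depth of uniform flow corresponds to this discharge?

y_n = 2.02 m

Manning's equation rearranged: A R^(2/3) = nQ / (1·√S) = 0.032 × 29.7 / (√0.0036) = 15.84.
Try y = 2.53 m: A R^(2/3) = 27.43 — over.
Try y = 2.02 m: A R^(2/3) = 15.86 — ≈ 15.84.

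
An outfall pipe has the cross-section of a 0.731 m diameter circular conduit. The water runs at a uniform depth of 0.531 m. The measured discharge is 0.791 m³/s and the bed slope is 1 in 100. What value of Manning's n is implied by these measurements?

For a circular section of diameter D = 0.731 m at depth y = 0.531 m, the central angle is θ = 2 arccos(1 − 2y/D) = 4.081 rad. Then A = (D²/8)(θ − sin θ) = 0.3266 m² and P = Dθ/2 = 1.492 m.
Hydraulic radius R = A/P = 0.3266/1.492 = 0.2189 m.
Rearranging Manning's equation: n = (1/Q) A R^(2/3) S^(1/2) = (1/0.791) × 0.3266 × 0.2189^(2/3) × √0.01 = 0.015.

n = 0.015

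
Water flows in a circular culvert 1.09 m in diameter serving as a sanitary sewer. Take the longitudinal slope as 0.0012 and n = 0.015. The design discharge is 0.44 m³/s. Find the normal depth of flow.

Manning's equation rearranged: A R^(2/3) = nQ / (1·√S) = 0.015 × 0.44 / (√0.0012) = 0.1905.
Trying y = 0.668 m: A R^(2/3) = 0.2721 — over.
Trying y = 0.536 m: A R^(2/3) = 0.1906 — ≈ 0.1905.

y_n = 0.536 m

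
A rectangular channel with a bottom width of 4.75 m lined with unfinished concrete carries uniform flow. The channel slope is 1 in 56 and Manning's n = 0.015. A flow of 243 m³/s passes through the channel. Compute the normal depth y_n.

y_n = 4.32 m

Manning's equation rearranged: A R^(2/3) = nQ / (1·√S) = 0.015 × 243 / (√0.01786) = 27.28.
Trying y = 5.52 m: A R^(2/3) = 36.77 — too large.
Trying y = 3.66 m: A R^(2/3) = 22.17 — too small.
Trying y = 4.32 m: A R^(2/3) = 27.28 — close enough.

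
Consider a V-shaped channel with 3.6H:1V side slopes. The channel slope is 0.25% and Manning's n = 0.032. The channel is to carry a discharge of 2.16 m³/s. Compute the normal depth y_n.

y_n = 0.838 m

Manning's equation rearranged: A R^(2/3) = nQ / (1·√S) = 0.032 × 2.16 / (√0.0025) = 1.382.
At y = 0.698 m: A R^(2/3) = 0.8481 — low.
At y = 1.05 m: A R^(2/3) = 2.52 — high.
At y = 0.838 m: A R^(2/3) = 1.381 — ≈ 1.382.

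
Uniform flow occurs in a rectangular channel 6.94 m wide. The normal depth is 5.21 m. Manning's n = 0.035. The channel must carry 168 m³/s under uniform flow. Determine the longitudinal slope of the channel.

S = 0.00994

Flow area A = b·y = 6.94 × 5.21 = 36.16 m². Wetted perimeter P = b + 2y = 6.94 + 2×5.21 = 17.36 m.
Hydraulic radius R = A/P = 36.16/17.36 = 2.083 m.
From Manning's equation, S = [nQ / (1 A R^(2/3))]² = [0.035 × 168 / (1 × 36.16 × 2.083^(2/3))]² = 0.00994.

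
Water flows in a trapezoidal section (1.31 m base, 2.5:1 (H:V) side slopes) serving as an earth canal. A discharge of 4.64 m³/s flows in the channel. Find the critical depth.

At critical depth, Q² T / (g A³) = 1, i.e. A³/T = Q²/g = 4.64²/9.81 = 2.195.
Trying y = 0.517 m: A³/T = 0.6254 — short.
Trying y = 0.77 m: A³/T = 2.995 — over.
Trying y = 0.713 m: A³/T = 2.199 — close enough.

y_c = 0.713 m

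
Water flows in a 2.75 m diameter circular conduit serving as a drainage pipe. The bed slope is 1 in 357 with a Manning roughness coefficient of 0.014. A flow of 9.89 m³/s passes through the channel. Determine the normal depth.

y_n = 1.48 m

Manning's equation rearranged: A R^(2/3) = nQ / (1·√S) = 0.014 × 9.89 / (√0.002801) = 2.616.
Try y = 1.08 m: A R^(2/3) = 1.508 — too small.
Try y = 1.69 m: A R^(2/3) = 3.223 — too large.
Try y = 1.48 m: A R^(2/3) = 2.616 — ≈ 2.616.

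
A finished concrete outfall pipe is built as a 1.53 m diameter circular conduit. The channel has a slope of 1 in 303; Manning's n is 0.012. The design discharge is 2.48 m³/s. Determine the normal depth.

y_n = 0.796 m

Manning's equation rearranged: A R^(2/3) = nQ / (1·√S) = 0.012 × 2.48 / (√0.0033) = 0.518.
Try y = 0.703 m: A R^(2/3) = 0.4186 — too small.
Try y = 0.946 m: A R^(2/3) = 0.6811 — too large.
Try y = 0.796 m: A R^(2/3) = 0.5179 — ≈ 0.518.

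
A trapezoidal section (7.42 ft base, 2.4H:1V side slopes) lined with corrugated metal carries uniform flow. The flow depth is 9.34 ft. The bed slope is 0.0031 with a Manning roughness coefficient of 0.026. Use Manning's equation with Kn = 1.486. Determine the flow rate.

With bottom width b = 7.42 ft and side slope z = 2.4: A = (b + zy)y = (7.42 + 2.4×9.34)×9.34 = 278.7 ft²; P = b + 2y√(1+z²) = 7.42 + 2×9.34×2.6 = 55.99 ft.
Hydraulic radius R = A/P = 278.7/55.99 = 4.977 ft.
Manning's equation: Q = (1.486/n) A R^(2/3) S^(1/2) = (1.486/0.026) × 278.7 × 4.977^(2/3) × 0.0031^(1/2) = 2590 ft³/s.

Q = 2590 ft³/s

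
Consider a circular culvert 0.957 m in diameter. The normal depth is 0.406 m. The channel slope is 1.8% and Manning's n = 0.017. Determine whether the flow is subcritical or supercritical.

supercritical

For a circular section of diameter D = 0.957 m at depth y = 0.406 m, the central angle is θ = 2 arccos(1 − 2y/D) = 2.837 rad. Then A = (D²/8)(θ − sin θ) = 0.2905 m² and P = Dθ/2 = 1.358 m.
Hydraulic radius R = A/P = 0.2905/1.358 = 0.214 m.
V = (1/n) R^(2/3) √S = (1/0.017) × 0.214^(2/3) × √0.018 = 2.823 m/s. Hydraulic depth D_h = A/T = 0.2905/0.946 = 0.3071 m.
Froude number Fr = V/√(g·D_h) = 2.823/√(9.81×0.3071) = 1.63, which is greater than 1, so the flow is supercritical.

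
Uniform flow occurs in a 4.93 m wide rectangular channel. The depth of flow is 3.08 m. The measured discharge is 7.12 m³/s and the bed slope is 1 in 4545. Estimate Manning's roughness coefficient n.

n = 0.039

Flow area A = b·y = 4.93 × 3.08 = 15.18 m². Wetted perimeter P = b + 2y = 4.93 + 2×3.08 = 11.09 m.
Hydraulic radius R = A/P = 15.18/11.09 = 1.369 m.
Rearranging Manning's equation: n = (1/Q) A R^(2/3) S^(1/2) = (1/7.12) × 15.18 × 1.369^(2/3) × √0.00022 = 0.039.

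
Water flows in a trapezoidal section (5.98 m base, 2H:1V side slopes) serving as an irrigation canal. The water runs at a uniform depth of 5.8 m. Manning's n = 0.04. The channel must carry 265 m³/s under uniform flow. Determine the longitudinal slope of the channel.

S = 0.0023

With bottom width b = 5.98 m and side slope z = 2: A = (b + zy)y = (5.98 + 2×5.8)×5.8 = 102 m²; P = b + 2y√(1+z²) = 5.98 + 2×5.8×2.236 = 31.92 m.
Hydraulic radius R = A/P = 102/31.92 = 3.195 m.
From Manning's equation, S = [nQ / (1 A R^(2/3))]² = [0.04 × 265 / (1 × 102 × 3.195^(2/3))]² = 0.0023.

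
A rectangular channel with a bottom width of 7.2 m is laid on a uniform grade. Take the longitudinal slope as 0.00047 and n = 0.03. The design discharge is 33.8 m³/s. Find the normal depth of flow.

Manning's equation rearranged: A R^(2/3) = nQ / (1·√S) = 0.03 × 33.8 / (√0.00047) = 46.77.
Trying y = 5.23 m: A R^(2/3) = 62.38 — high.
Trying y = 3.25 m: A R^(2/3) = 33.44 — low.
Trying y = 4.18 m: A R^(2/3) = 46.72 — matches.

y_n = 4.18 m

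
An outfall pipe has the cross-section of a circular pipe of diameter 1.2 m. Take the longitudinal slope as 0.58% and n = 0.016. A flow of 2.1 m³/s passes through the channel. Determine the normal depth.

y_n = 0.866 m

Manning's equation rearranged: A R^(2/3) = nQ / (1·√S) = 0.016 × 2.1 / (√0.0058) = 0.4412.
At y = 0.604 m: A R^(2/3) = 0.2563 — too small.
At y = 1.03 m: A R^(2/3) = 0.526 — too large.
At y = 0.866 m: A R^(2/3) = 0.4412 — matches.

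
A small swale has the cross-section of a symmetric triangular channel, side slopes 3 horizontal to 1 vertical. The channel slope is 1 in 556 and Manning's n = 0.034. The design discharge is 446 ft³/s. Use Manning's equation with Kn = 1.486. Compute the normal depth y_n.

y_n = 6.24 ft

Manning's equation rearranged: A R^(2/3) = nQ / (1.486·√S) = 0.034 × 446 / (1.486 × √0.001799) = 240.6.
Try y = 7.76 ft: A R^(2/3) = 430.7 — too large.
Try y = 6.24 ft: A R^(2/3) = 240.8 — close enough.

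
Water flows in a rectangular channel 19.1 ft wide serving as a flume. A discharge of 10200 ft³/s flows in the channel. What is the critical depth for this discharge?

y_c = 20.7 ft

For a rectangular channel, critical depth y_c = (q²/g)^(1/3) where q = Q/b = 10200/19.1 = 534 ft²/s.
So y_c = (534²/32.2)^(1/3) = 20.7 ft.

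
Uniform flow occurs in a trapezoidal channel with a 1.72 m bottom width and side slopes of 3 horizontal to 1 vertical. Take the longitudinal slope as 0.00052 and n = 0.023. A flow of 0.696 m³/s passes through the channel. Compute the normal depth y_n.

y_n = 0.478 m

Manning's equation rearranged: A R^(2/3) = nQ / (1·√S) = 0.023 × 0.696 / (√0.00052) = 0.702.
Trying y = 0.529 m: A R^(2/3) = 0.8611 — too large.
Trying y = 0.365 m: A R^(2/3) = 0.4132 — too small.
Trying y = 0.478 m: A R^(2/3) = 0.7022 — close enough.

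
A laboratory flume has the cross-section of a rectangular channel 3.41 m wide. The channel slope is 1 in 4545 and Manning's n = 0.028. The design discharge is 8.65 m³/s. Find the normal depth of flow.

y_n = 4.21 m

Manning's equation rearranged: A R^(2/3) = nQ / (1·√S) = 0.028 × 8.65 / (√0.00022) = 16.33.
At y = 3.66 m: A R^(2/3) = 13.8 — too small.
At y = 4.21 m: A R^(2/3) = 16.33 — close enough.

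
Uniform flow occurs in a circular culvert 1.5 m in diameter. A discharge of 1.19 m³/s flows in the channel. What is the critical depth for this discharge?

At critical depth, Q² T / (g A³) = 1, i.e. A³/T = Q²/g = 1.19²/9.81 = 0.1444.
Try y = 0.488 m: A³/T = 0.08825 — low.
Try y = 0.6 m: A³/T = 0.1957 — high.
Try y = 0.554 m: A³/T = 0.144 — ≈ 0.1444.

y_c = 0.554 m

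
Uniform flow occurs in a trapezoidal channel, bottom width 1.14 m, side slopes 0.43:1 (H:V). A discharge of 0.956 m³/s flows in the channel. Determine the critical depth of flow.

y_c = 0.394 m

At critical depth, Q² T / (g A³) = 1, i.e. A³/T = Q²/g = 0.956²/9.81 = 0.09316.
Trying y = 0.442 m: A³/T = 0.1337 — too large.
Trying y = 0.276 m: A³/T = 0.03044 — too small.
Trying y = 0.394 m: A³/T = 0.09285 — ≈ 0.09316.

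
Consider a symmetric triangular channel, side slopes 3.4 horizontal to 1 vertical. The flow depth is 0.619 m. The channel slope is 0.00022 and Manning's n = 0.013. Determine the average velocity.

For a triangular section with side slope z = 3.4: A = zy² = 3.4×0.619² = 1.303 m²; P = 2y√(1+z²) = 2×0.619×3.544 = 4.387 m.
Hydraulic radius R = A/P = 1.303/4.387 = 0.2969 m.
From Manning's equation, V = (1/n) R^(2/3) S^(1/2) = (1/0.013) × 0.2969^(2/3) × 0.00022^(1/2) = 0.508 m/s.

V = 0.508 m/s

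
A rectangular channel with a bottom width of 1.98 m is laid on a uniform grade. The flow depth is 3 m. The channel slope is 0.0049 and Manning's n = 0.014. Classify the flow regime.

Flow area A = b·y = 1.98 × 3 = 5.94 m². Wetted perimeter P = b + 2y = 1.98 + 2×3 = 7.98 m.
Hydraulic radius R = A/P = 5.94/7.98 = 0.7444 m.
V = (1/n) R^(2/3) √S = (1/0.014) × 0.7444^(2/3) × √0.0049 = 4.107 m/s. Hydraulic depth D_h = A/T = 5.94/1.98 = 3 m.
Froude number Fr = V/√(g·D_h) = 4.107/√(9.81×3) = 0.757, which is less than 1, so the flow is subcritical.

subcritical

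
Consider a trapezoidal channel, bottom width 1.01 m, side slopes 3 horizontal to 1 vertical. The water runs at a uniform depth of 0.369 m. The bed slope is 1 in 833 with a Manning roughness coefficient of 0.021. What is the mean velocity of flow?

V = 0.626 m/s

With bottom width b = 1.01 m and side slope z = 3: A = (b + zy)y = (1.01 + 3×0.369)×0.369 = 0.7812 m²; P = b + 2y√(1+z²) = 1.01 + 2×0.369×3.162 = 3.344 m.
Hydraulic radius R = A/P = 0.7812/3.344 = 0.2336 m.
From Manning's equation, V = (1/n) R^(2/3) S^(1/2) = (1/0.021) × 0.2336^(2/3) × 0.0012^(1/2) = 0.626 m/s.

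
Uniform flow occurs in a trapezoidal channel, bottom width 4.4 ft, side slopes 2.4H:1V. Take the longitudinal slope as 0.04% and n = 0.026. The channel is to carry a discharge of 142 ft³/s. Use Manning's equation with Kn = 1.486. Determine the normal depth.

y_n = 4.49 ft

Manning's equation rearranged: A R^(2/3) = nQ / (1.486·√S) = 0.026 × 142 / (1.486 × √0.0004) = 124.2.
Try y = 3.43 ft: A R^(2/3) = 67.59 — too small.
Try y = 5.09 ft: A R^(2/3) = 165.6 — too large.
Try y = 4.49 ft: A R^(2/3) = 124 — matches.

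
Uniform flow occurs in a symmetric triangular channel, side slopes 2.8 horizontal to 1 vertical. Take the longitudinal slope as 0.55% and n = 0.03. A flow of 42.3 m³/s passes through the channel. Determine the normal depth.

y_n = 2.38 m

Manning's equation rearranged: A R^(2/3) = nQ / (1·√S) = 0.03 × 42.3 / (√0.0055) = 17.11.
Trying y = 3.02 m: A R^(2/3) = 32.29 — over.
Trying y = 2.38 m: A R^(2/3) = 17.11 — close enough.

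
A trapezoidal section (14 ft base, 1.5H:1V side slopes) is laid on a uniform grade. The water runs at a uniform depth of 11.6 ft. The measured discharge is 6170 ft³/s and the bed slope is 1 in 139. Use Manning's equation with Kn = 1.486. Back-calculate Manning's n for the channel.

n = 0.026

With bottom width b = 14 ft and side slope z = 1.5: A = (b + zy)y = (14 + 1.5×11.6)×11.6 = 364.2 ft²; P = b + 2y√(1+z²) = 14 + 2×11.6×1.803 = 55.82 ft.
Hydraulic radius R = A/P = 364.2/55.82 = 6.525 ft.
Rearranging Manning's equation: n = (1.486/Q) A R^(2/3) S^(1/2) = (1.486/6170) × 364.2 × 6.525^(2/3) × √0.007194 = 0.026.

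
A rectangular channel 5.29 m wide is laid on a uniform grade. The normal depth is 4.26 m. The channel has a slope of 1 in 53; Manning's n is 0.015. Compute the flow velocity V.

V = 12.7 m/s

Flow area A = b·y = 5.29 × 4.26 = 22.54 m². Wetted perimeter P = b + 2y = 5.29 + 2×4.26 = 13.81 m.
Hydraulic radius R = A/P = 22.54/13.81 = 1.632 m.
From Manning's equation, V = (1/n) R^(2/3) S^(1/2) = (1/0.015) × 1.632^(2/3) × 0.01887^(1/2) = 12.7 m/s.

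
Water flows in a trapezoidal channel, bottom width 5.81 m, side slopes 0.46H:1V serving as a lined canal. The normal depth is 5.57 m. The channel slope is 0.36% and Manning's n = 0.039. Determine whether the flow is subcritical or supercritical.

subcritical

With bottom width b = 5.81 m and side slope z = 0.46: A = (b + zy)y = (5.81 + 0.46×5.57)×5.57 = 46.63 m²; P = b + 2y√(1+z²) = 5.81 + 2×5.57×1.101 = 18.07 m.
Hydraulic radius R = A/P = 46.63/18.07 = 2.58 m.
V = (1/n) R^(2/3) √S = (1/0.039) × 2.58^(2/3) × √0.0036 = 2.894 m/s. Hydraulic depth D_h = A/T = 46.63/10.93 = 4.265 m.
Froude number Fr = V/√(g·D_h) = 2.894/√(9.81×4.265) = 0.447, which is less than 1, so the flow is subcritical.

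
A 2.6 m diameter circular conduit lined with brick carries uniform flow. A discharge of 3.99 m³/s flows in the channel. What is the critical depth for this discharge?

y_c = 0.882 m

At critical depth, Q² T / (g A³) = 1, i.e. A³/T = Q²/g = 3.99²/9.81 = 1.623.
Trying y = 0.63 m: A³/T = 0.4397 — too small.
Trying y = 1.12 m: A³/T = 4.069 — too large.
Trying y = 0.882 m: A³/T = 1.623 — ≈ 1.623.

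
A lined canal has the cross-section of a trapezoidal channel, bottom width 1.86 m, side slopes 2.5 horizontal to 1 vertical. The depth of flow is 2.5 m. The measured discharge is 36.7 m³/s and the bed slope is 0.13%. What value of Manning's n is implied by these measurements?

With bottom width b = 1.86 m and side slope z = 2.5: A = (b + zy)y = (1.86 + 2.5×2.5)×2.5 = 20.27 m²; P = b + 2y√(1+z²) = 1.86 + 2×2.5×2.693 = 15.32 m.
Hydraulic radius R = A/P = 20.27/15.32 = 1.323 m.
Rearranging Manning's equation: n = (1/Q) A R^(2/3) S^(1/2) = (1/36.7) × 20.27 × 1.323^(2/3) × √0.0013 = 0.024.

n = 0.024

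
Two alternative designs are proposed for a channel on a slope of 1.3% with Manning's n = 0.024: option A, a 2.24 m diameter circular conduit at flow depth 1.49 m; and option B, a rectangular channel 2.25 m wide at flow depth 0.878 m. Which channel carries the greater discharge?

channel A

Channel A: For a circular section of diameter D = 2.24 m at depth y = 1.49 m, the central angle is θ = 2 arccos(1 − 2y/D) = 3.815 rad. Then A = (D²/8)(θ − sin θ) = 2.784 m² and P = Dθ/2 = 4.273 m. Hydraulic radius R = A/P = 2.784/4.273 = 0.6515 m. Q_A = (1/0.024)·2.784·0.6515^(2/3)·√0.013 = 9.94 m³/s.
Channel B: Flow area A = b·y = 2.25 × 0.878 = 1.976 m². Wetted perimeter P = b + 2y = 2.25 + 2×0.878 = 4.006 m. Hydraulic radius R = A/P = 1.976/4.006 = 0.4931 m. Q_B = (1/0.024)·1.976·0.4931^(2/3)·√0.013 = 5.858 m³/s.
Q_A = 9.94 m³/s vs Q_B = 5.858 m³/s, so channel A carries more.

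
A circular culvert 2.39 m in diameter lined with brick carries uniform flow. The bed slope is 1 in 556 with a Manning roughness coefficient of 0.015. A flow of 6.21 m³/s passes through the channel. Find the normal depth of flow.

Manning's equation rearranged: A R^(2/3) = nQ / (1·√S) = 0.015 × 6.21 / (√0.001799) = 2.196.
Trying y = 1.85 m: A R^(2/3) = 3.007 — too large.
Trying y = 1.46 m: A R^(2/3) = 2.197 — matches.

y_n = 1.46 m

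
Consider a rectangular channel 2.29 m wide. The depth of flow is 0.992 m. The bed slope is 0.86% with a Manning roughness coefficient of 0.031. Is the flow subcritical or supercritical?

Flow area A = b·y = 2.29 × 0.992 = 2.272 m². Wetted perimeter P = b + 2y = 2.29 + 2×0.992 = 4.274 m.
Hydraulic radius R = A/P = 2.272/4.274 = 0.5315 m.
V = (1/n) R^(2/3) √S = (1/0.031) × 0.5315^(2/3) × √0.0086 = 1.963 m/s. Hydraulic depth D_h = A/T = 2.272/2.29 = 0.992 m.
Froude number Fr = V/√(g·D_h) = 1.963/√(9.81×0.992) = 0.629, which is less than 1, so the flow is subcritical.

subcritical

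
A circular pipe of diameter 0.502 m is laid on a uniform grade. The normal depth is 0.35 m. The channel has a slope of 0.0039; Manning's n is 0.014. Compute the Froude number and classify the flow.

For a circular section of diameter D = 0.502 m at depth y = 0.35 m, the central angle is θ = 2 arccos(1 − 2y/D) = 3.952 rad. Then A = (D²/8)(θ − sin θ) = 0.1473 m² and P = Dθ/2 = 0.9921 m.
Hydraulic radius R = A/P = 0.1473/0.9921 = 0.1485 m.
V = (1/n) R^(2/3) √S = (1/0.014) × 0.1485^(2/3) × √0.0039 = 1.251 m/s. Hydraulic depth D_h = A/T = 0.1473/0.4613 = 0.3194 m.
Froude number Fr = V/√(g·D_h) = 1.251/√(9.81×0.3194) = 0.707, which is less than 1, so the flow is subcritical.

subcritical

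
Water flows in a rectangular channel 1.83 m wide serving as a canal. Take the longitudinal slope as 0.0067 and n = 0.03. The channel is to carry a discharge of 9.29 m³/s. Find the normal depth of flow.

y_n = 2.44 m

Manning's equation rearranged: A R^(2/3) = nQ / (1·√S) = 0.03 × 9.29 / (√0.0067) = 3.405.
Try y = 1.89 m: A R^(2/3) = 2.505 — low.
Try y = 2.44 m: A R^(2/3) = 3.403 — ≈ 3.405.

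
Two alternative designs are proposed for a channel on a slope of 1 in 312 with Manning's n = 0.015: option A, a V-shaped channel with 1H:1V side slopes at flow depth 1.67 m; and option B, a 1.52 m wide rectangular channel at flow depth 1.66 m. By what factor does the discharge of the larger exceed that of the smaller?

1.2

Channel A: For a triangular section with side slope z = 1: A = zy² = 1×1.67² = 2.789 m²; P = 2y√(1+z²) = 2×1.67×1.414 = 4.723 m. Hydraulic radius R = A/P = 2.789/4.723 = 0.5904 m. Q_A = (1/0.015)·2.789·0.5904^(2/3)·√0.003205 = 7.408 m³/s.
Channel B: Flow area A = b·y = 1.52 × 1.66 = 2.523 m². Wetted perimeter P = b + 2y = 1.52 + 2×1.66 = 4.84 m. Hydraulic radius R = A/P = 2.523/4.84 = 0.5213 m. Q_B = (1/0.015)·2.523·0.5213^(2/3)·√0.003205 = 6.169 m³/s.
The larger discharge is 7.408 m³/s and the smaller is 6.169 m³/s; the ratio is 1.2.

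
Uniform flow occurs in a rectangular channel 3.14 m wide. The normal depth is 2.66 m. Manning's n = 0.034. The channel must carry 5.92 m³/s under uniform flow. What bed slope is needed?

Flow area A = b·y = 3.14 × 2.66 = 8.352 m². Wetted perimeter P = b + 2y = 3.14 + 2×2.66 = 8.46 m.
Hydraulic radius R = A/P = 8.352/8.46 = 0.9873 m.
From Manning's equation, S = [nQ / (1 A R^(2/3))]² = [0.034 × 5.92 / (1 × 8.352 × 0.9873^(2/3))]² = 0.000591.

S = 0.000591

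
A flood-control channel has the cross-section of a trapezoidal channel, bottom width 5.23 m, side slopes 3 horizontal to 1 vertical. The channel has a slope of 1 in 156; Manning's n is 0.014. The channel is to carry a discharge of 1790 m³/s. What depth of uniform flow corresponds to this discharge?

y_n = 6.07 m

Manning's equation rearranged: A R^(2/3) = nQ / (1·√S) = 0.014 × 1790 / (√0.00641) = 313.
Try y = 7.27 m: A R^(2/3) = 481.9 — over.
Try y = 4.16 m: A R^(2/3) = 129.7 — short.
Try y = 6.07 m: A R^(2/3) = 312.9 — ≈ 313.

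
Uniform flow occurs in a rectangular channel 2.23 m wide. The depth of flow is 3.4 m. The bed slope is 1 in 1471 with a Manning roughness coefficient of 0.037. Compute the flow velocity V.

V = 0.627 m/s

Flow area A = b·y = 2.23 × 3.4 = 7.582 m². Wetted perimeter P = b + 2y = 2.23 + 2×3.4 = 9.03 m.
Hydraulic radius R = A/P = 7.582/9.03 = 0.8396 m.
From Manning's equation, V = (1/n) R^(2/3) S^(1/2) = (1/0.037) × 0.8396^(2/3) × 0.0006798^(1/2) = 0.627 m/s.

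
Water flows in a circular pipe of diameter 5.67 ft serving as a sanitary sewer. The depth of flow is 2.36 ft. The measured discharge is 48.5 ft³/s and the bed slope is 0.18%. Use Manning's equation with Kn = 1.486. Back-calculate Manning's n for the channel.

n = 0.015

For a circular section of diameter D = 5.67 ft at depth y = 2.36 ft, the central angle is θ = 2 arccos(1 − 2y/D) = 2.805 rad. Then A = (D²/8)(θ − sin θ) = 9.944 ft² and P = Dθ/2 = 7.952 ft.
Hydraulic radius R = A/P = 9.944/7.952 = 1.251 ft.
Rearranging Manning's equation: n = (1.486/Q) A R^(2/3) S^(1/2) = (1.486/48.5) × 9.944 × 1.251^(2/3) × √0.0018 = 0.015.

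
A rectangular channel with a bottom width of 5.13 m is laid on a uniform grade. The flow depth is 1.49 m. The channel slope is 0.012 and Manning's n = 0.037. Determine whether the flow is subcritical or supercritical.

subcritical

Flow area A = b·y = 5.13 × 1.49 = 7.644 m². Wetted perimeter P = b + 2y = 5.13 + 2×1.49 = 8.11 m.
Hydraulic radius R = A/P = 7.644/8.11 = 0.9425 m.
V = (1/n) R^(2/3) √S = (1/0.037) × 0.9425^(2/3) × √0.012 = 2.846 m/s. Hydraulic depth D_h = A/T = 7.644/5.13 = 1.49 m.
Froude number Fr = V/√(g·D_h) = 2.846/√(9.81×1.49) = 0.744, which is less than 1, so the flow is subcritical.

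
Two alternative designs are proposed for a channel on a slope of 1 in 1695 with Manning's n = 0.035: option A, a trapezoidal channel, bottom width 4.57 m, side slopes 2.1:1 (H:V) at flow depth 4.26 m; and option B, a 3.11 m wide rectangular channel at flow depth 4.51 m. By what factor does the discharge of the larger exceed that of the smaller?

6.61

Channel A: With bottom width b = 4.57 m and side slope z = 2.1: A = (b + zy)y = (4.57 + 2.1×4.26)×4.26 = 57.58 m²; P = b + 2y√(1+z²) = 4.57 + 2×4.26×2.326 = 24.39 m. Hydraulic radius R = A/P = 57.58/24.39 = 2.361 m. Q_A = (1/0.035)·57.58·2.361^(2/3)·√0.00059 = 70.85 m³/s.
Channel B: Flow area A = b·y = 3.11 × 4.51 = 14.03 m². Wetted perimeter P = b + 2y = 3.11 + 2×4.51 = 12.13 m. Hydraulic radius R = A/P = 14.03/12.13 = 1.156 m. Q_B = (1/0.035)·14.03·1.156^(2/3)·√0.00059 = 10.72 m³/s.
The larger discharge is 70.85 m³/s and the smaller is 10.72 m³/s; the ratio is 6.61.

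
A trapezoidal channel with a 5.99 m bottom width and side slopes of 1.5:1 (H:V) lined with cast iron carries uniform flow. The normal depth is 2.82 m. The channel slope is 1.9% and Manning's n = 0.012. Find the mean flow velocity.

V = 16.9 m/s

With bottom width b = 5.99 m and side slope z = 1.5: A = (b + zy)y = (5.99 + 1.5×2.82)×2.82 = 28.82 m²; P = b + 2y√(1+z²) = 5.99 + 2×2.82×1.803 = 16.16 m.
Hydraulic radius R = A/P = 28.82/16.16 = 1.784 m.
From Manning's equation, V = (1/n) R^(2/3) S^(1/2) = (1/0.012) × 1.784^(2/3) × 0.019^(1/2) = 16.9 m/s.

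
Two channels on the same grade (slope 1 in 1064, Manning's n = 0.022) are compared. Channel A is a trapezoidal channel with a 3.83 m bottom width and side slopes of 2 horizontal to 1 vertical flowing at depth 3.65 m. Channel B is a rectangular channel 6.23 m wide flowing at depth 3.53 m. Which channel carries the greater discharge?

channel A

Channel A: With bottom width b = 3.83 m and side slope z = 2: A = (b + zy)y = (3.83 + 2×3.65)×3.65 = 40.62 m²; P = b + 2y√(1+z²) = 3.83 + 2×3.65×2.236 = 20.15 m. Hydraulic radius R = A/P = 40.62/20.15 = 2.016 m. Q_A = (1/0.022)·40.62·2.016^(2/3)·√0.0009398 = 90.33 m³/s.
Channel B: Flow area A = b·y = 6.23 × 3.53 = 21.99 m². Wetted perimeter P = b + 2y = 6.23 + 2×3.53 = 13.29 m. Hydraulic radius R = A/P = 21.99/13.29 = 1.655 m. Q_B = (1/0.022)·21.99·1.655^(2/3)·√0.0009398 = 42.87 m³/s.
Q_A = 90.33 m³/s vs Q_B = 42.87 m³/s, so channel A carries more.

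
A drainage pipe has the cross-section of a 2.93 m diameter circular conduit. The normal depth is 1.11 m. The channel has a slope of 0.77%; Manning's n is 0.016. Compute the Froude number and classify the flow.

supercritical

For a circular section of diameter D = 2.93 m at depth y = 1.11 m, the central angle is θ = 2 arccos(1 − 2y/D) = 2.652 rad. Then A = (D²/8)(θ − sin θ) = 2.341 m² and P = Dθ/2 = 3.885 m.
Hydraulic radius R = A/P = 2.341/3.885 = 0.6026 m.
V = (1/n) R^(2/3) √S = (1/0.016) × 0.6026^(2/3) × √0.0077 = 3.913 m/s. Hydraulic depth D_h = A/T = 2.341/2.843 = 0.8237 m.
Froude number Fr = V/√(g·D_h) = 3.913/√(9.81×0.8237) = 1.38, which is greater than 1, so the flow is supercritical.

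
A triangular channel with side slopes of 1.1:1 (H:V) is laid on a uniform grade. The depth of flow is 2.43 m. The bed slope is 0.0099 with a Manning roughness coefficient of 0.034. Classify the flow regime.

subcritical

For a triangular section with side slope z = 1.1: A = zy² = 1.1×2.43² = 6.495 m²; P = 2y√(1+z²) = 2×2.43×1.487 = 7.225 m.
Hydraulic radius R = A/P = 6.495/7.225 = 0.899 m.
V = (1/n) R^(2/3) √S = (1/0.034) × 0.899^(2/3) × √0.0099 = 2.726 m/s. Hydraulic depth D_h = A/T = 6.495/5.346 = 1.215 m.
Froude number Fr = V/√(g·D_h) = 2.726/√(9.81×1.215) = 0.79, which is less than 1, so the flow is subcritical.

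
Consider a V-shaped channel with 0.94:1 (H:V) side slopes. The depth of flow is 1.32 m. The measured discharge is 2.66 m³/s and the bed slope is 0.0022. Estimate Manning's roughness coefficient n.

n = 0.017

For a triangular section with side slope z = 0.94: A = zy² = 0.94×1.32² = 1.638 m²; P = 2y√(1+z²) = 2×1.32×1.372 = 3.623 m.
Hydraulic radius R = A/P = 1.638/3.623 = 0.452 m.
Rearranging Manning's equation: n = (1/Q) A R^(2/3) S^(1/2) = (1/2.66) × 1.638 × 0.452^(2/3) × √0.0022 = 0.017.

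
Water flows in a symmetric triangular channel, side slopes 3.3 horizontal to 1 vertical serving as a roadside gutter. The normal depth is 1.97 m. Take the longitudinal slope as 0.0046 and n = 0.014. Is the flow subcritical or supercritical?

For a triangular section with side slope z = 3.3: A = zy² = 3.3×1.97² = 12.81 m²; P = 2y√(1+z²) = 2×1.97×3.448 = 13.59 m.
Hydraulic radius R = A/P = 12.81/13.59 = 0.9427 m.
V = (1/n) R^(2/3) √S = (1/0.014) × 0.9427^(2/3) × √0.0046 = 4.658 m/s. Hydraulic depth D_h = A/T = 12.81/13 = 0.985 m.
Froude number Fr = V/√(g·D_h) = 4.658/√(9.81×0.985) = 1.5, which is greater than 1, so the flow is supercritical.

supercritical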